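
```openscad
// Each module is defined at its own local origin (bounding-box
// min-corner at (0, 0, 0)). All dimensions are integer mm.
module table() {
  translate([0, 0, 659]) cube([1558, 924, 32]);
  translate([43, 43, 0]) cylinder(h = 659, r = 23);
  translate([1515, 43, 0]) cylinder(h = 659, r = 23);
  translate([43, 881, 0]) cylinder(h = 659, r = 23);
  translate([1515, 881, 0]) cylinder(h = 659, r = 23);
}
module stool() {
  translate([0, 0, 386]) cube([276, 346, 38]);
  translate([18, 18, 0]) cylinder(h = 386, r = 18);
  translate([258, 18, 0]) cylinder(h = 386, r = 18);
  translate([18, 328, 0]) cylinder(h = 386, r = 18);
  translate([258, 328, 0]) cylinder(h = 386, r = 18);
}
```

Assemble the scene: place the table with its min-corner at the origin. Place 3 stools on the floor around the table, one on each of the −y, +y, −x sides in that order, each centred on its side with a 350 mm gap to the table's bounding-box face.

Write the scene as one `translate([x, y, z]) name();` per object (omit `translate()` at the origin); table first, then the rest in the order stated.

table();
translate([641, -696, 0]) stool();
translate([641, 1274, 0]) stool();
translate([-626, 289, 0]) stool();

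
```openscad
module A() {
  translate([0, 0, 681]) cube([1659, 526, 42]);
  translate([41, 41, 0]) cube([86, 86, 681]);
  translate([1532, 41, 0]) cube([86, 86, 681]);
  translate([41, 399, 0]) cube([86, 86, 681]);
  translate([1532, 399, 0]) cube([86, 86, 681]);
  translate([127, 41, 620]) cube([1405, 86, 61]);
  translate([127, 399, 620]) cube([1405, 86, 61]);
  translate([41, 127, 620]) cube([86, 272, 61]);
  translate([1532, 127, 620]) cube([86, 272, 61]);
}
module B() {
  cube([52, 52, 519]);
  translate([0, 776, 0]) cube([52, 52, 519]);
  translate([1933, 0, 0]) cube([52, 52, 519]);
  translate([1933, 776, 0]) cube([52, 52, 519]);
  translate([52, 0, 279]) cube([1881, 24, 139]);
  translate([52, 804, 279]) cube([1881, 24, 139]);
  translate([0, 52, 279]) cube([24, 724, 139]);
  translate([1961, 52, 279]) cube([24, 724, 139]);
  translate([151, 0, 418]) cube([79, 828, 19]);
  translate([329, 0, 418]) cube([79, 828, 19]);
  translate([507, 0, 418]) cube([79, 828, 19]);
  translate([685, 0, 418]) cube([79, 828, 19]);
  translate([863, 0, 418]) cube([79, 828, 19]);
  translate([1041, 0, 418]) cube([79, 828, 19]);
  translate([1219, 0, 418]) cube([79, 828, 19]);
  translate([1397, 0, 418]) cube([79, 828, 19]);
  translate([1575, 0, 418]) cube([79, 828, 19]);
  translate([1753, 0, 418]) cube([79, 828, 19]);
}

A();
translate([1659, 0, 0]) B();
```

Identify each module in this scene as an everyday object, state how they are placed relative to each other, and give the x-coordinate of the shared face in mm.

The table's +x face and the bed frame's −x face are both at x = 1659 mm.

A is a table. B is a bed frame. The bed frame is against the table's +x side, with their −y faces flush. The x-coordinate of the shared face is 1659 mm.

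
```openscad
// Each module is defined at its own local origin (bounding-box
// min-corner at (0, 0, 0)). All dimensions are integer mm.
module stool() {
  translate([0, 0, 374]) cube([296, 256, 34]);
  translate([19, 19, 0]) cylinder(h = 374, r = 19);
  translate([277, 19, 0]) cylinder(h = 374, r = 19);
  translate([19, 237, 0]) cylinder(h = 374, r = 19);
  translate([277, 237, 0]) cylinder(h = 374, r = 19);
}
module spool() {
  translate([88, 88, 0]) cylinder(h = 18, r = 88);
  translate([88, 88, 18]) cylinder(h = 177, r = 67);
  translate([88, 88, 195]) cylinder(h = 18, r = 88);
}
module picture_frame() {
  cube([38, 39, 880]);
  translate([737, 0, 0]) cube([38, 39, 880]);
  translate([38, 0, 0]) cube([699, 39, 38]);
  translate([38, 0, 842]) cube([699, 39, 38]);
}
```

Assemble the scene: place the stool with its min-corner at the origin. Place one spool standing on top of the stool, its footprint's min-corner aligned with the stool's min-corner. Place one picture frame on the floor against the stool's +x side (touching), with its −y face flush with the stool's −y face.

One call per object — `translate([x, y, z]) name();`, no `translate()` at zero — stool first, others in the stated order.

stool();
translate([0, 0, 408]) spool();
translate([296, 0, 0]) picture_frame();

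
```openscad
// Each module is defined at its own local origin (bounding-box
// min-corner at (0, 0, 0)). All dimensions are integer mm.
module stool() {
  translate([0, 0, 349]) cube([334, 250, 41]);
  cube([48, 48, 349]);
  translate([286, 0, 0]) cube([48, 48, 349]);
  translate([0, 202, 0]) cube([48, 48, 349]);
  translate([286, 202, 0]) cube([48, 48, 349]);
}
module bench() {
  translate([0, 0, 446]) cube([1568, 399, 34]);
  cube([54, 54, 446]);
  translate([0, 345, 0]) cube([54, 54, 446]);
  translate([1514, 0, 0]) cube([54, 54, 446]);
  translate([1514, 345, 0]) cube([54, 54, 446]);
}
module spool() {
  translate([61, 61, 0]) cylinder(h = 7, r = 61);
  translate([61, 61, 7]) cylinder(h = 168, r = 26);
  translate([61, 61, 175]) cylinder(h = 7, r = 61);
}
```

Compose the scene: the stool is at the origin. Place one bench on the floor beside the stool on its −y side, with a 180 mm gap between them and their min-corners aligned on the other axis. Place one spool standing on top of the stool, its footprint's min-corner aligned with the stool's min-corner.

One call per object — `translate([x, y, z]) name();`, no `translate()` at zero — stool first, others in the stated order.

stool();
translate([0, -579, 0]) bench();
translate([0, 0, 390]) spool();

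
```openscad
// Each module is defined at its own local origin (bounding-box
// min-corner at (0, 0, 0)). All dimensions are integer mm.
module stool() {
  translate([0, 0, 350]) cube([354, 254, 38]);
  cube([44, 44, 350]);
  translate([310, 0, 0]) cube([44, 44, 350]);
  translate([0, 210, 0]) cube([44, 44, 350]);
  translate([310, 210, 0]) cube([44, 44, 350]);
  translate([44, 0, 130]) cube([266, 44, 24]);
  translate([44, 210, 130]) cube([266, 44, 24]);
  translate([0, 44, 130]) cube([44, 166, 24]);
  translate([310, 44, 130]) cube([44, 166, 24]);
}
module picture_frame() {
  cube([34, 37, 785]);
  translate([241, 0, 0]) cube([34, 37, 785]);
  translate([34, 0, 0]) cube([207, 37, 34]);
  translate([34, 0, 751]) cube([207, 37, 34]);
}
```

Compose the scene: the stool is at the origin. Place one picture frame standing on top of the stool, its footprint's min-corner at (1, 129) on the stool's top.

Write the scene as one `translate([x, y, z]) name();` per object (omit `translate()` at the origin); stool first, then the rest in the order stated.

stool();
translate([1, 129, 388]) picture_frame();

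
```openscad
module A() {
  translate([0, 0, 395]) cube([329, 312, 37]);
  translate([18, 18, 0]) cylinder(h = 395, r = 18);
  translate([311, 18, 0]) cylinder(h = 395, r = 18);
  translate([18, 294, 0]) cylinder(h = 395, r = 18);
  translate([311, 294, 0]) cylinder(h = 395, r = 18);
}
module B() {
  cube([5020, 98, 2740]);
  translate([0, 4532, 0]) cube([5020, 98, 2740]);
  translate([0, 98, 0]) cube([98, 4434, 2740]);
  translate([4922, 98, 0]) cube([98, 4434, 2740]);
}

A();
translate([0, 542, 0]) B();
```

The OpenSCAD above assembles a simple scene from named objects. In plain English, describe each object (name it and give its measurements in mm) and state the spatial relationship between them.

A is a four-legged stool. The seat is 329×312 mm, 37 mm thick, top at z = 432 mm. It stands on four round legs, each 36 mm in diameter, from z = 0 to the seat underside, each leg's axis is inset half a diameter from the nearest pair of seat edges (so the leg's bounding box is flush with the corner).

B is a box-shaped house frame (walls only): outside footprint 5020×4630 mm, wall height 2740 mm, wall thickness 98 mm. The two y-facing walls run the full x-width; the two x-facing walls fit between the inner faces of the y-facing walls.

The house frame is on the floor beside the stool on its +y side.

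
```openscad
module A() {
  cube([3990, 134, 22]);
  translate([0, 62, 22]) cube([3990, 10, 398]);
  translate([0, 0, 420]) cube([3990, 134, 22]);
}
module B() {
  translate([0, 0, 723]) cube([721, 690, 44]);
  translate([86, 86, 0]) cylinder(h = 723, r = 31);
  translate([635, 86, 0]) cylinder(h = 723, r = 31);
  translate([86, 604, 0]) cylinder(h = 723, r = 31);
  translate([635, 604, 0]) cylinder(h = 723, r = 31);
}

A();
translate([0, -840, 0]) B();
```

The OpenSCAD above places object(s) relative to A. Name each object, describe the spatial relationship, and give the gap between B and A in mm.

A is an I-beam. B is a table. The table is on the floor beside the I-beam on its −y side. The gap between the table and the I-beam is 150 mm.

The table's nearest face is 150 mm from the I-beam's −y face.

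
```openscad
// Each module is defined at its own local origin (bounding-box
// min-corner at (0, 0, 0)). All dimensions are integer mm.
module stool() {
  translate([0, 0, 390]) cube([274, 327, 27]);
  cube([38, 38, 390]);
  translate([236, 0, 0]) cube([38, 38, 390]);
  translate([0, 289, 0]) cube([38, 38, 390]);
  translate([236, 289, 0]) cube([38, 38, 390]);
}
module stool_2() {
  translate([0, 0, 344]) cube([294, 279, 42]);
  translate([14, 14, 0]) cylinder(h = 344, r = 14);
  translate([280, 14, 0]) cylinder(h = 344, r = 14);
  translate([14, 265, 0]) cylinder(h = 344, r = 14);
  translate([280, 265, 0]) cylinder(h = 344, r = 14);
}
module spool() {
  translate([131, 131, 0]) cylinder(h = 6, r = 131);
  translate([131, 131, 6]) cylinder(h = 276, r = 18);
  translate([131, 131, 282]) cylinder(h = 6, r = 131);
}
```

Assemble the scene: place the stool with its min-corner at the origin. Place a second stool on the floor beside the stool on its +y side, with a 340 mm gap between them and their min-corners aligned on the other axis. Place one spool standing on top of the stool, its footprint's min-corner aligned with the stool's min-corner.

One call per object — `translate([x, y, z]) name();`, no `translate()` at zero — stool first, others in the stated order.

stool();
translate([0, 667, 0]) stool_2();
translate([0, 0, 417]) spool();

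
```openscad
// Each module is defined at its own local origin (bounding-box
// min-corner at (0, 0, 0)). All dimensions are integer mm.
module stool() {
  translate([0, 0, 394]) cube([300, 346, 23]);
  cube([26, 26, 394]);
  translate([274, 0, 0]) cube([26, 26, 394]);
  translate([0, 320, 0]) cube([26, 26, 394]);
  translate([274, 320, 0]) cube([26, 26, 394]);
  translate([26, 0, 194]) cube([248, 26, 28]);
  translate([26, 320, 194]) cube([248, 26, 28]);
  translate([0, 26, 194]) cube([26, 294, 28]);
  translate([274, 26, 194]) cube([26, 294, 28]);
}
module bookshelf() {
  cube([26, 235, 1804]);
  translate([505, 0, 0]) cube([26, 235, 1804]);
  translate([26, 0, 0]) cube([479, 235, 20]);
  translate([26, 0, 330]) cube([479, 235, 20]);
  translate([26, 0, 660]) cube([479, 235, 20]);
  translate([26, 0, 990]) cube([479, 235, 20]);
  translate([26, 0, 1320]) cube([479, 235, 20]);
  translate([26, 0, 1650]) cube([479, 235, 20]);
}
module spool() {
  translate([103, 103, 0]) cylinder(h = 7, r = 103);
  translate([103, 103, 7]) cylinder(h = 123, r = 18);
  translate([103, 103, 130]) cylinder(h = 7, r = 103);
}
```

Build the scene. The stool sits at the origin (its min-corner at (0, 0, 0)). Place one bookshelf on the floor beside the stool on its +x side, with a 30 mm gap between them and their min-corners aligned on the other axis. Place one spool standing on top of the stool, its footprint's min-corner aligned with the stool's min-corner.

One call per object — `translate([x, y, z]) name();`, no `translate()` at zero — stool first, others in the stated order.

stool();
translate([330, 0, 0]) bookshelf();
translate([0, 0, 417]) spool();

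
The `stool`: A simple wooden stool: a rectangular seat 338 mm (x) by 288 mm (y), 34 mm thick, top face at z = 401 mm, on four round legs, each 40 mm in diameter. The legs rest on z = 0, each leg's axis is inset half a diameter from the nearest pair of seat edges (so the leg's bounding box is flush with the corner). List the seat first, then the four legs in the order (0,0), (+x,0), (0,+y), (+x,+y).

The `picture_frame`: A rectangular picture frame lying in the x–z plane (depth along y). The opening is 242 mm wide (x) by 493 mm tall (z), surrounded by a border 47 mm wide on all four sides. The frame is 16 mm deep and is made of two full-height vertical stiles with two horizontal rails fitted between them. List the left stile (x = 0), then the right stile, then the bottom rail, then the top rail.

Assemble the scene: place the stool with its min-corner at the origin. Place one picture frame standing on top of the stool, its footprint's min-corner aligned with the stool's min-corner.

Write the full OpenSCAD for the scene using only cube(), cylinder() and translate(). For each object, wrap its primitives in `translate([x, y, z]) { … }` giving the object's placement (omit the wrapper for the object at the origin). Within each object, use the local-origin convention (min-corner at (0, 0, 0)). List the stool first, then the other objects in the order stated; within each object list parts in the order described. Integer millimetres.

translate([0, 0, 367]) cube([338, 288, 34]);
translate([20, 20, 0]) cylinder(h = 367, r = 20);
translate([318, 20, 0]) cylinder(h = 367, r = 20);
translate([20, 268, 0]) cylinder(h = 367, r = 20);
translate([318, 268, 0]) cylinder(h = 367, r = 20);
translate([0, 0, 401]) {
  cube([47, 16, 587]);
  translate([289, 0, 0]) cube([47, 16, 587]);
  translate([47, 0, 0]) cube([242, 16, 47]);
  translate([47, 0, 540]) cube([242, 16, 47]);
}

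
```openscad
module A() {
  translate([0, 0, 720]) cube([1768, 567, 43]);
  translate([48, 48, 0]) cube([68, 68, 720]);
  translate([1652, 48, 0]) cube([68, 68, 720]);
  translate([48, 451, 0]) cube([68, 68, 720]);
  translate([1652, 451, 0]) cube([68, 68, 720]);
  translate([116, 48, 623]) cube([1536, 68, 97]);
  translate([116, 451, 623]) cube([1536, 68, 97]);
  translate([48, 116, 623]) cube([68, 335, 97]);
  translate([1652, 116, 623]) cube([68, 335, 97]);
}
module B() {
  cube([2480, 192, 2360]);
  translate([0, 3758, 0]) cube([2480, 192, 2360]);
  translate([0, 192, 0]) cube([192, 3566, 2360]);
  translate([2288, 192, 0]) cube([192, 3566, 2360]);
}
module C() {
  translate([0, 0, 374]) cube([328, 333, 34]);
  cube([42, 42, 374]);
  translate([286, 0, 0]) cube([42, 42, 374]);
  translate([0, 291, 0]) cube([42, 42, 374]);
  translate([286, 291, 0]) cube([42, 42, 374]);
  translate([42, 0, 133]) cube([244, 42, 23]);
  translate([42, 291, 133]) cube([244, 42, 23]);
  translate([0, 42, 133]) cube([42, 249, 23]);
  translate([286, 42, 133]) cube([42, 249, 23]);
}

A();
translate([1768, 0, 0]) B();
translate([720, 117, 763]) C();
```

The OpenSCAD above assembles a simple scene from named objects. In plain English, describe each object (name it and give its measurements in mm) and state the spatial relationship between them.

A is a table with a 1768×567 mm rectangular top, 43 mm thick, top surface at z = 763 mm, supported by four 68×68 mm square legs, each inset 48 mm from the nearest pair of top edges, running from the floor. Four apron rails, 68 mm thick and 97 mm tall, run between adjacent legs with their top edges flush with the underside of the top and their outer faces flush with the legs' outer faces.

B is the wall frame of a small rectangular building: four walls, each 2360 mm tall and 192 mm thick, enclosing a footprint 2480 mm (x) by 3950 mm (y) outside-to-outside, with no floor or roof. The front and back walls (the −y and +y sides) span the full width; the two side walls fit between them.

C is a four-legged stool. The seat is 328×333 mm, 34 mm thick, top at z = 408 mm. It stands on four square legs, each 42×42 mm in cross-section, from z = 0 to the seat underside, each flush with a corner of the seat. Four stretchers, 42 mm wide and 23 mm tall, connect adjacent legs with their undersides at z = 133 mm, each running between the inner faces of the legs it joins and aligned with the legs' outer faces on the other axis.

The house frame is against the table's +x side, with their −y faces flush. The stool is on top of the table, centred.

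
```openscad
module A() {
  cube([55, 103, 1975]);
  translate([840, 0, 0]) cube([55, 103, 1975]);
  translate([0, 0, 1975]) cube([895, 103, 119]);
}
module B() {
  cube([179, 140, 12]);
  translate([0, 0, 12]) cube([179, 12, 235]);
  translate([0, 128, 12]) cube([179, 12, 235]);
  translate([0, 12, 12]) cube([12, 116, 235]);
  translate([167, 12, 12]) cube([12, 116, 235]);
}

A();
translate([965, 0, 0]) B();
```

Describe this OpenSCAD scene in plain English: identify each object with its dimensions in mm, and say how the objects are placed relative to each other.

A is a rectangular door frame: two vertical jambs of 55×103 mm section, 1975 mm tall, with a clear opening 785 mm wide between their inner faces. A header 119 mm tall and 103 mm deep lies on top of the jambs and spans the full outside width.

B is an open-topped rectangular box: outside dimensions 179×140×247 mm, with a uniform wall and base thickness of 12 mm. The base is a full 179×140 slab on the floor; four walls sit on top of the base. The front and back walls (the −y and +y sides) span the full width; the two side walls fit between them.

The open box is on the floor beside the door frame on its +x side.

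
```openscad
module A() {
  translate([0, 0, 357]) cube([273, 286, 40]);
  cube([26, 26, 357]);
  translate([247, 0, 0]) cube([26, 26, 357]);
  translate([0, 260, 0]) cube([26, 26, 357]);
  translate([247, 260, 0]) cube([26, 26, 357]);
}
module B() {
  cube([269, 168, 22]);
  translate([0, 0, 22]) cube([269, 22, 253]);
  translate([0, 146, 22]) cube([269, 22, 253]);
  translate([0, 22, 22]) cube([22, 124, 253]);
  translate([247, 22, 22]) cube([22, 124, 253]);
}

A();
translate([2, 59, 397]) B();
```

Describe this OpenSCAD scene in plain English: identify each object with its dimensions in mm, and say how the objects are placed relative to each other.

A is a four-legged stool. The seat is 273×286 mm, 40 mm thick, top at z = 397 mm. It stands on four square legs, each 26×26 mm in cross-section, from z = 0 to the seat underside, each flush with a corner of the seat.

B is an open-topped rectangular box: outside dimensions 269×168×275 mm, with a uniform wall and base thickness of 22 mm. The base is a full 269×168 slab on the floor; four walls sit on top of the base. The front and back walls (the −y and +y sides) span the full width; the two side walls fit between them.

The open box is on top of the stool, centred.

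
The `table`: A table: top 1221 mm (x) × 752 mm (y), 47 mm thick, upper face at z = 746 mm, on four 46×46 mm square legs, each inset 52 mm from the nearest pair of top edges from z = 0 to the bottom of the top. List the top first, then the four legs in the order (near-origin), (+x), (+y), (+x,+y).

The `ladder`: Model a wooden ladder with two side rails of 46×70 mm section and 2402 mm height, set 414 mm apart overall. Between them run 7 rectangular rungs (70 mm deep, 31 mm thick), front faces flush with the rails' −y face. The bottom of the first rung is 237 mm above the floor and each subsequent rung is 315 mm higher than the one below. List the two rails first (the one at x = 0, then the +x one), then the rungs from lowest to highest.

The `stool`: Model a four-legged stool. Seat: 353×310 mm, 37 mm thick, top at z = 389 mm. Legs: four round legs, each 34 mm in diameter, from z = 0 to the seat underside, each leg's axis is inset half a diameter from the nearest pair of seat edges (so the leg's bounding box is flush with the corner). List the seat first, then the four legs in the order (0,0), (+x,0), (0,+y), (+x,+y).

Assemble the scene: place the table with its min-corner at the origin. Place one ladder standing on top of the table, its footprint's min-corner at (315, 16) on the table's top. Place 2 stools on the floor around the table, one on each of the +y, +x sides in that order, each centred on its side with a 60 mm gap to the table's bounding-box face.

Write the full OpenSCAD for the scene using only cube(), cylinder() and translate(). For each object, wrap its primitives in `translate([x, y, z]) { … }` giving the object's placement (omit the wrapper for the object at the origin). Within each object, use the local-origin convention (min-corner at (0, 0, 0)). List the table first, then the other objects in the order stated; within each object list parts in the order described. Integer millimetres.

translate([0, 0, 699]) cube([1221, 752, 47]);
translate([52, 52, 0]) cube([46, 46, 699]);
translate([1123, 52, 0]) cube([46, 46, 699]);
translate([52, 654, 0]) cube([46, 46, 699]);
translate([1123, 654, 0]) cube([46, 46, 699]);
translate([315, 16, 746]) {
  cube([46, 70, 2402]);
  translate([368, 0, 0]) cube([46, 70, 2402]);
  translate([46, 0, 237]) cube([322, 70, 31]);
  translate([46, 0, 552]) cube([322, 70, 31]);
  translate([46, 0, 867]) cube([322, 70, 31]);
  translate([46, 0, 1182]) cube([322, 70, 31]);
  translate([46, 0, 1497]) cube([322, 70, 31]);
  translate([46, 0, 1812]) cube([322, 70, 31]);
  translate([46, 0, 2127]) cube([322, 70, 31]);
}
translate([434, 812, 0]) {
  translate([0, 0, 352]) cube([353, 310, 37]);
  translate([17, 17, 0]) cylinder(h = 352, r = 17);
  translate([336, 17, 0]) cylinder(h = 352, r = 17);
  translate([17, 293, 0]) cylinder(h = 352, r = 17);
  translate([336, 293, 0]) cylinder(h = 352, r = 17);
}
translate([1281, 221, 0]) {
  translate([0, 0, 352]) cube([353, 310, 37]);
  translate([17, 17, 0]) cylinder(h = 352, r = 17);
  translate([336, 17, 0]) cylinder(h = 352, r = 17);
  translate([17, 293, 0]) cylinder(h = 352, r = 17);
  translate([336, 293, 0]) cylinder(h = 352, r = 17);
}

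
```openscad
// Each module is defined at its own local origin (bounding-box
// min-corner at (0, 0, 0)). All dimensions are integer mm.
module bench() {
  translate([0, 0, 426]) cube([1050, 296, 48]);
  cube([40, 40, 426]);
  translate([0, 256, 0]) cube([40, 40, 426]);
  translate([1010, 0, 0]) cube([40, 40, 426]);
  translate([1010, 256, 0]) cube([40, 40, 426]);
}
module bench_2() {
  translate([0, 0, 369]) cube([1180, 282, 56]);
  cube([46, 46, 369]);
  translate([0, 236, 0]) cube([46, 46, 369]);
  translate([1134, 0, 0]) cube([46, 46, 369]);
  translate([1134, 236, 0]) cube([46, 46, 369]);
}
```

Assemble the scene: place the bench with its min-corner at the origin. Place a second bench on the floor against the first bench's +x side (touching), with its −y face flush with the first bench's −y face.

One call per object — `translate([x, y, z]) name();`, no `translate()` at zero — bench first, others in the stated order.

bench();
translate([1050, 0, 0]) bench_2();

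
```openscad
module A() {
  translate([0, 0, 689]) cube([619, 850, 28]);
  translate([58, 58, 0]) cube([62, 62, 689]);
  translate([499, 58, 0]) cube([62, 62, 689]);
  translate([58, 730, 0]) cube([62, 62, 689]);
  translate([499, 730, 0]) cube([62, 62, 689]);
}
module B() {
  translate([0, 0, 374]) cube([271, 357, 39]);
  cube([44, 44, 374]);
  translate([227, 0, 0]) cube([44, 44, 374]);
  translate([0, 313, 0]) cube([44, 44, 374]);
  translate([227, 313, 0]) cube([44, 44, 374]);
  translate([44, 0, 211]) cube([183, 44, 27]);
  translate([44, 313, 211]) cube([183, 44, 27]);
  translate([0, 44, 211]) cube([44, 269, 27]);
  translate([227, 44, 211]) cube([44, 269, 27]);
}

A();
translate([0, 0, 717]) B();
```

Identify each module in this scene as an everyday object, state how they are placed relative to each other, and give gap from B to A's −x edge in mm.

The stool's min-x is at 0; the table's min-x is 0; gap = 0 mm.

A is a table. B is a stool. The stool is on top of the table. The gap from the stool to the table's −x edge is 0 mm.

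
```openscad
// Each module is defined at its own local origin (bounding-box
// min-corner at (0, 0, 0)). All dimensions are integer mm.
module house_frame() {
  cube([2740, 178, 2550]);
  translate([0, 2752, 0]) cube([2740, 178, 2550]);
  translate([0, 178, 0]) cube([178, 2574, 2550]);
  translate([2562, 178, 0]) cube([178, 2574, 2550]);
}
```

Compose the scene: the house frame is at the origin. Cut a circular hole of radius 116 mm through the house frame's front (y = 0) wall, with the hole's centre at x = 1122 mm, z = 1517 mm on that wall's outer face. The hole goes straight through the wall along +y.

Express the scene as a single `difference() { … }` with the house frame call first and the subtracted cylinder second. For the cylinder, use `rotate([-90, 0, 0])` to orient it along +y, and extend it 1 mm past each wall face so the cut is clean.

difference() {
  house_frame();
  translate([1122, -1, 1517]) rotate([-90, 0, 0]) cylinder(h = 180, r = 116);
}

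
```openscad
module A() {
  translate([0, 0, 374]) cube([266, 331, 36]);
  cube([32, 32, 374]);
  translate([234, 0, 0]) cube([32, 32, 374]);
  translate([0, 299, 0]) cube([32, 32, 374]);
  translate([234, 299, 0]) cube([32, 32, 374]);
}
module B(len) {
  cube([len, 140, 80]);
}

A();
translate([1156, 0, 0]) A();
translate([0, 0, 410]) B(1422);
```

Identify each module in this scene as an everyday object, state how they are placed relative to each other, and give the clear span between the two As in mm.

Second stool starts at x = 1156; first ends at x = 266; clear span = 1156 − 266 = 890 mm.

A is a stool. B is a beam. A beam spans the tops of two stools. The clear span between the two stools is 890 mm.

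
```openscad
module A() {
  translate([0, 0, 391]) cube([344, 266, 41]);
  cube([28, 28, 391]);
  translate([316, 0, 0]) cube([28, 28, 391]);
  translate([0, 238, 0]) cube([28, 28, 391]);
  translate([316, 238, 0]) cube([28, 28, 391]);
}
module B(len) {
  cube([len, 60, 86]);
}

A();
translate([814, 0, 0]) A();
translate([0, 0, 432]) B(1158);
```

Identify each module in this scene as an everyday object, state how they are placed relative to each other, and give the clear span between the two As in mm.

A is a stool. B is a beam. A beam spans the tops of two stools. The clear span between the two stools is 470 mm.

Second stool starts at x = 814; first ends at x = 344; clear span = 814 − 344 = 470 mm.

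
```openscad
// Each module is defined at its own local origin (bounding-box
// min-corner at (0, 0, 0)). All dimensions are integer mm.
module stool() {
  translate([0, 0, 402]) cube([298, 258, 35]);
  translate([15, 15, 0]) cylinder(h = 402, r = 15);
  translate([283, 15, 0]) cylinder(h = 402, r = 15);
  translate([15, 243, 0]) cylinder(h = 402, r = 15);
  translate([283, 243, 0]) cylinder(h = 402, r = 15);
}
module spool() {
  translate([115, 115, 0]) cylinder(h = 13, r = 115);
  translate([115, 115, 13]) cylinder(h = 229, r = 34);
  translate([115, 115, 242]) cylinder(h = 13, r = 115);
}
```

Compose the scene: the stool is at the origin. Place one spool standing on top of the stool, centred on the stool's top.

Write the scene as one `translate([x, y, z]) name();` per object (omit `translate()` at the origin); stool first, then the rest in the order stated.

stool();
translate([34, 14, 437]) spool();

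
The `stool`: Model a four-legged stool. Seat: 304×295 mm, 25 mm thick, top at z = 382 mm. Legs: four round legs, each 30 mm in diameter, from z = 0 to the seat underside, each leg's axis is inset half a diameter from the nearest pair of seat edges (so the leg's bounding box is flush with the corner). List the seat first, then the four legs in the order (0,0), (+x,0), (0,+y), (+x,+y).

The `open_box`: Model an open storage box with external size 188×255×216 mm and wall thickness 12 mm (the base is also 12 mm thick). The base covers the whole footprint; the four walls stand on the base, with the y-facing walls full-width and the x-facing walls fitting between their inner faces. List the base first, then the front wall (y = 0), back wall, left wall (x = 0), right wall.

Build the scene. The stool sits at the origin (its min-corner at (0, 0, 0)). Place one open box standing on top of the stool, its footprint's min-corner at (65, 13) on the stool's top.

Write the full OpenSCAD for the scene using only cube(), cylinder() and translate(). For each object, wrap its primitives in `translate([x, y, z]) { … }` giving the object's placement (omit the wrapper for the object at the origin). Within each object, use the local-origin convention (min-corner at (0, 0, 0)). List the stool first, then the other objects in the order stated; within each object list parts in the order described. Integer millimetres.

translate([0, 0, 357]) cube([304, 295, 25]);
translate([15, 15, 0]) cylinder(h = 357, r = 15);
translate([289, 15, 0]) cylinder(h = 357, r = 15);
translate([15, 280, 0]) cylinder(h = 357, r = 15);
translate([289, 280, 0]) cylinder(h = 357, r = 15);
translate([65, 13, 382]) {
  cube([188, 255, 12]);
  translate([0, 0, 12]) cube([188, 12, 204]);
  translate([0, 243, 12]) cube([188, 12, 204]);
  translate([0, 12, 12]) cube([12, 231, 204]);
  translate([176, 12, 12]) cube([12, 231, 204]);
}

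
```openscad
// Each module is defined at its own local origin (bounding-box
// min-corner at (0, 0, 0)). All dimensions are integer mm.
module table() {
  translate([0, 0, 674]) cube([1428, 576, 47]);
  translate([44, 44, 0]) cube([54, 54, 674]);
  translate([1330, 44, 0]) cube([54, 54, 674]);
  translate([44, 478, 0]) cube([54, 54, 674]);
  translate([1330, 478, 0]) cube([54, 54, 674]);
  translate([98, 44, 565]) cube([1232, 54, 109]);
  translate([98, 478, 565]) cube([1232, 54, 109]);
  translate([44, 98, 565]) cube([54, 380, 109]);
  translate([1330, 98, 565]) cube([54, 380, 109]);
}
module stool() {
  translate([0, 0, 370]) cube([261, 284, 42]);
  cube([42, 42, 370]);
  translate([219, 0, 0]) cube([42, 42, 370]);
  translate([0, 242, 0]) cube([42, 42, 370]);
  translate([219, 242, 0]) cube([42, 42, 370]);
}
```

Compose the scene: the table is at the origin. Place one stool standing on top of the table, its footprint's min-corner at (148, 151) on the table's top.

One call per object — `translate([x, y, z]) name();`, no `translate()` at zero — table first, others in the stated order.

table();
translate([148, 151, 721]) stool();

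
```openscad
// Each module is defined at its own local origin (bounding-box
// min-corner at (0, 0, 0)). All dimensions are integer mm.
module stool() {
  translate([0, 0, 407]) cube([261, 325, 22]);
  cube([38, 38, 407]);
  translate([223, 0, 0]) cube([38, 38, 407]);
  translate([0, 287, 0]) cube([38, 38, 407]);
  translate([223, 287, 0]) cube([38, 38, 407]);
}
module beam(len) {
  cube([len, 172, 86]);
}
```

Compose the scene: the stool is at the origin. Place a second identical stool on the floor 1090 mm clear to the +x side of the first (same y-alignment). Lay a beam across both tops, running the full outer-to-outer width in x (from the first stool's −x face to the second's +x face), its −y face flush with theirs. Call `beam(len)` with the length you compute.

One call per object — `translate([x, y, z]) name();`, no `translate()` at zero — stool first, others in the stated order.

stool();
translate([1351, 0, 0]) stool();
translate([0, 0, 429]) beam(1612);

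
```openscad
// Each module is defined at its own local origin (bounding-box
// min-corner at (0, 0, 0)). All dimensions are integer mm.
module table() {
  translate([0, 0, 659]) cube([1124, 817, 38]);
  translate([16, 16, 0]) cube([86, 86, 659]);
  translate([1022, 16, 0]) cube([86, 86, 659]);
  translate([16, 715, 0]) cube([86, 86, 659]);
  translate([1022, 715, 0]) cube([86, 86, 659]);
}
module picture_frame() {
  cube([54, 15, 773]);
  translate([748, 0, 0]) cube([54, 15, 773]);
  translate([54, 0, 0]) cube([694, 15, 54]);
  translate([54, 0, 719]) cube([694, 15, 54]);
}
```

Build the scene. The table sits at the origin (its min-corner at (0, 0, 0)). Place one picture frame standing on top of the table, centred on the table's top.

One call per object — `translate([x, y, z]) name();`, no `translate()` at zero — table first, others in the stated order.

table();
translate([161, 401, 697]) picture_frame();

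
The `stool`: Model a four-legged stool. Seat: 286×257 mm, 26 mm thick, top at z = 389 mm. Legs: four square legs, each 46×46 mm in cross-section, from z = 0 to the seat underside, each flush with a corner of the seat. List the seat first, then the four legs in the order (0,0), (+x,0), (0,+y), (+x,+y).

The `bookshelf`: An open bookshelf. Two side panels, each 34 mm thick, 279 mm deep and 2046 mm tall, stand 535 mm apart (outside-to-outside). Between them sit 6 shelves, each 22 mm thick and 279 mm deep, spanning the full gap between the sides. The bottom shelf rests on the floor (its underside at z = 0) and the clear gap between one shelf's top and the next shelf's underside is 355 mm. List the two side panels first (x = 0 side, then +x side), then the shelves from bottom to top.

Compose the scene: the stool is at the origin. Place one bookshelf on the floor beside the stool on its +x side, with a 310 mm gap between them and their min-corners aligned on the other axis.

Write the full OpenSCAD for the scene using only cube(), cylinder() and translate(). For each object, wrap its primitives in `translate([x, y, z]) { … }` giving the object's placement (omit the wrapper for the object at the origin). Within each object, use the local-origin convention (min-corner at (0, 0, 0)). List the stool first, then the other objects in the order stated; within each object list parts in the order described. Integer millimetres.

translate([0, 0, 363]) cube([286, 257, 26]);
cube([46, 46, 363]);
translate([240, 0, 0]) cube([46, 46, 363]);
translate([0, 211, 0]) cube([46, 46, 363]);
translate([240, 211, 0]) cube([46, 46, 363]);
translate([596, 0, 0]) {
  cube([34, 279, 2046]);
  translate([501, 0, 0]) cube([34, 279, 2046]);
  translate([34, 0, 0]) cube([467, 279, 22]);
  translate([34, 0, 377]) cube([467, 279, 22]);
  translate([34, 0, 754]) cube([467, 279, 22]);
  translate([34, 0, 1131]) cube([467, 279, 22]);
  translate([34, 0, 1508]) cube([467, 279, 22]);
  translate([34, 0, 1885]) cube([467, 279, 22]);
}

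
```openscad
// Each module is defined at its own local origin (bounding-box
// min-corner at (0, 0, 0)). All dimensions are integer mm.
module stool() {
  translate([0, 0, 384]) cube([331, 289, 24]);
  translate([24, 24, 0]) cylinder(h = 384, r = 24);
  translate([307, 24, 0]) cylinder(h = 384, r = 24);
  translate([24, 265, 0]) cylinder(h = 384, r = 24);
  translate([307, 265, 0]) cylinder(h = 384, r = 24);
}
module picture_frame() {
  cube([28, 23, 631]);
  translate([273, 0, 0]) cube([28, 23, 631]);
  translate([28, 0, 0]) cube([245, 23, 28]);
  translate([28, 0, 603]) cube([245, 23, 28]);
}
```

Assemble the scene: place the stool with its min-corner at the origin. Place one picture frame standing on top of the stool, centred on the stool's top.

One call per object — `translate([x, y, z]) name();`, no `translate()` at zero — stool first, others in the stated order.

stool();
translate([15, 133, 408]) picture_frame();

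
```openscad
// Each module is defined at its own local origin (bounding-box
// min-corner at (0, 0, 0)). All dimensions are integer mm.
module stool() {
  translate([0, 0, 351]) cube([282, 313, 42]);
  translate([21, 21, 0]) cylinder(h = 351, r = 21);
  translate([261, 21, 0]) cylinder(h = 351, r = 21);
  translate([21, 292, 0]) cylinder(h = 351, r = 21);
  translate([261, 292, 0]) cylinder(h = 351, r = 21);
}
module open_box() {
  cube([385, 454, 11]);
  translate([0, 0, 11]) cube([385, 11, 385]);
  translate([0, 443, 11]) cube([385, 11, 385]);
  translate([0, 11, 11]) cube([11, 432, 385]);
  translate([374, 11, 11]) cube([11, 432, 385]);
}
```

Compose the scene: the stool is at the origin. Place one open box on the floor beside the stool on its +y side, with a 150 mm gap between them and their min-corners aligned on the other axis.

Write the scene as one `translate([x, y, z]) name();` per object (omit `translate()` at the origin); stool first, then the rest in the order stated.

stool();
translate([0, 463, 0]) open_box();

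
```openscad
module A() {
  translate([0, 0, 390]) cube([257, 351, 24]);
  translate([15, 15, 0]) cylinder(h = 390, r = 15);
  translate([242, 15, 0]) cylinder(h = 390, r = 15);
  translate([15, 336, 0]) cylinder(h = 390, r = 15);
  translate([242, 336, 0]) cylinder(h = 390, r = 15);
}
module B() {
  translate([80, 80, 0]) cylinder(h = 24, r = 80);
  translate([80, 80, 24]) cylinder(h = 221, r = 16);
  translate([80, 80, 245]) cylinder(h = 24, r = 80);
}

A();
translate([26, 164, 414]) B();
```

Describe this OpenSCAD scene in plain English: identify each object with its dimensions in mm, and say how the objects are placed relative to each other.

A is a four-legged stool. The seat is 257×351 mm, 24 mm thick, top at z = 414 mm. It stands on four round legs, each 30 mm in diameter, from z = 0 to the seat underside, each leg's axis is inset half a diameter from the nearest pair of seat edges (so the leg's bounding box is flush with the corner).

B is a spool: two coaxial disc flanges of radius 80 mm and thickness 24 mm, joined by a core cylinder of radius 16 mm and height 221 mm. The lower flange rests on z = 0 and the three cylinders share a vertical axis.

The spool is on top of the stool.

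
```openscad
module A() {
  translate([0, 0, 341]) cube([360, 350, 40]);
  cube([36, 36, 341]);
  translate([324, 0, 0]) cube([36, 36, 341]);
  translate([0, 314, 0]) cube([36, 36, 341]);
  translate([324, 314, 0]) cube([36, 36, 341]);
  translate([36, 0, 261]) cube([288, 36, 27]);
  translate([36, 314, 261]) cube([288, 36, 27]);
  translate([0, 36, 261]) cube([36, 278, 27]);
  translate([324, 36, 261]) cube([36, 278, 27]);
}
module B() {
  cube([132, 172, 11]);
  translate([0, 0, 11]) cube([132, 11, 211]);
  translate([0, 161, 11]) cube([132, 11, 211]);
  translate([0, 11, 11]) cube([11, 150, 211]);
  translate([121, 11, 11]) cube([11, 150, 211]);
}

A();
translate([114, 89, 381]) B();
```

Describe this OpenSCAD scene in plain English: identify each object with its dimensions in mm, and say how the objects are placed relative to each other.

A is a simple wooden stool: a rectangular seat 360 mm (x) by 350 mm (y), 40 mm thick, top face at z = 381 mm, on four square legs, each 36×36 mm in cross-section. The legs rest on z = 0, each flush with a corner of the seat. Four stretchers, 36 mm wide and 27 mm tall, connect adjacent legs with their undersides at z = 261 mm, each running between the inner faces of the legs it joins and aligned with the legs' outer faces on the other axis.

B is an open storage box with external size 132×172×222 mm and wall thickness 11 mm (the base is also 11 mm thick). The base covers the whole footprint; the four walls stand on the base, with the y-facing walls full-width and the x-facing walls fitting between their inner faces.

The open box is on top of the stool, centred.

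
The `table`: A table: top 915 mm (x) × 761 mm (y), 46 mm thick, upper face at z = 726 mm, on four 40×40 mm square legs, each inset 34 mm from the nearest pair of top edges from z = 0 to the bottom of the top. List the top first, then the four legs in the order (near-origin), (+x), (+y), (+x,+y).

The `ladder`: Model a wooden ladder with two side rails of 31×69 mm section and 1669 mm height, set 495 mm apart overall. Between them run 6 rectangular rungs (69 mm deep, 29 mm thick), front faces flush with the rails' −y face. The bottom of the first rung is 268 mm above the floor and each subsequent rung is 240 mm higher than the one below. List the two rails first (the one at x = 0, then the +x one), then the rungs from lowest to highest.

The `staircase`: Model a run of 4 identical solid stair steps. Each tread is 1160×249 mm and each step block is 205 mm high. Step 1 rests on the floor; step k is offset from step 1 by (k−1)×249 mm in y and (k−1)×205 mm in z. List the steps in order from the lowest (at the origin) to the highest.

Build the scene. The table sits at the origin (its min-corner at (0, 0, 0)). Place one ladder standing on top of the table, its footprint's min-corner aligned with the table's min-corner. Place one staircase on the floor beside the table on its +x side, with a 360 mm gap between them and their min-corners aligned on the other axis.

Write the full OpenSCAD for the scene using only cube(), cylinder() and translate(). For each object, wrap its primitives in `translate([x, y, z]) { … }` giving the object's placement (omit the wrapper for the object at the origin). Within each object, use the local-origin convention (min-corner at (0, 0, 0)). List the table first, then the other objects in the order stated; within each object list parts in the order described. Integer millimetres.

translate([0, 0, 680]) cube([915, 761, 46]);
translate([34, 34, 0]) cube([40, 40, 680]);
translate([841, 34, 0]) cube([40, 40, 680]);
translate([34, 687, 0]) cube([40, 40, 680]);
translate([841, 687, 0]) cube([40, 40, 680]);
translate([0, 0, 726]) {
  cube([31, 69, 1669]);
  translate([464, 0, 0]) cube([31, 69, 1669]);
  translate([31, 0, 268]) cube([433, 69, 29]);
  translate([31, 0, 508]) cube([433, 69, 29]);
  translate([31, 0, 748]) cube([433, 69, 29]);
  translate([31, 0, 988]) cube([433, 69, 29]);
  translate([31, 0, 1228]) cube([433, 69, 29]);
  translate([31, 0, 1468]) cube([433, 69, 29]);
}
translate([1275, 0, 0]) {
  cube([1160, 249, 205]);
  translate([0, 249, 205]) cube([1160, 249, 205]);
  translate([0, 498, 410]) cube([1160, 249, 205]);
  translate([0, 747, 615]) cube([1160, 249, 205]);
}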